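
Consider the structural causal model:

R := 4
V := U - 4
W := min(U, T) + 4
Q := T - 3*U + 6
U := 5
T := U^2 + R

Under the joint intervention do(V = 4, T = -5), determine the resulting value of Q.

The joint intervention fixes V = 4, T = -5, removing each variable's own equation.
Q = T - 3*U + 6  [with T=-5, U=5]  = -14

-14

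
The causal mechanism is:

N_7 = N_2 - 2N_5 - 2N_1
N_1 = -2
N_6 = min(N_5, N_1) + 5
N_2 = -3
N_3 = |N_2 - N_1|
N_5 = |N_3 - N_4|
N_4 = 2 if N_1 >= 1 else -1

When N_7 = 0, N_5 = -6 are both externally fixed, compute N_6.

-1

Setting N_7 = 0, N_5 = -6 by intervention discards those variables' equations.
N_6 = min(N_5, N_1) + 5  [with N_5=-6, N_1=-2]  = -1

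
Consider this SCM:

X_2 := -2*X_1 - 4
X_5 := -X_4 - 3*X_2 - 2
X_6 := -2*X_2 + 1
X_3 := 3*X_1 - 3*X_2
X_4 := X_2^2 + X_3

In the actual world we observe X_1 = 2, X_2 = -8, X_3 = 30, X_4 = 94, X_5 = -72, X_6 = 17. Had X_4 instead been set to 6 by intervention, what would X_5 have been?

16

Intervening sets X_4 = 6 and removes its equation (X_4 := X_2^2 + X_3).
X_2 = -2*X_1 - 4  [with X_1=2]  = -8
X_5 = -X_4 - 3*X_2 - 2  [with X_4=6, X_2=-8]  = 16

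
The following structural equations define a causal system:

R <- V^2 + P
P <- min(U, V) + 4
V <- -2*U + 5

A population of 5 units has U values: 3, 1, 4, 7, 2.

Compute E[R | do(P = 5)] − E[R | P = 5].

15.2

Every unit gets P=5 under the intervention. R values become 6, 14, 14, 86, 6; E[R|do(P=5)] = 25.2.
Conditioning on P=5 selects the 2 unit(s) with U ∈ {1, 2}. Their R values: 14, 6. Mean = 10.
Difference = 25.2 − 10 = 15.2.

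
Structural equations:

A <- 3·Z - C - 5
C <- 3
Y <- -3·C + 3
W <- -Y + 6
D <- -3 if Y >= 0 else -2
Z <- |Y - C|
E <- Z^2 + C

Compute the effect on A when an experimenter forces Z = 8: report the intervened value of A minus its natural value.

The intervention breaks the incoming arrows to Z: Z <- |Y - C| no longer applies, and Z = 8.
A = 3·Z - C - 5  [with Z=8, C=3]  = 16
Without intervention: Y = -3·C + 3  [with C=3]  = -6; Z = |Y - C|  [with Y=-6, C=3]  = 9; A = 3·Z - C - 5  [with Z=9, C=3]  = 19.
Change = 16 − 19 = -3.

-3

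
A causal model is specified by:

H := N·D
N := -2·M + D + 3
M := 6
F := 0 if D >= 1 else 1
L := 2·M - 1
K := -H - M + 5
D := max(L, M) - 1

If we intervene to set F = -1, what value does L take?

11

Under do(F=-1), the mechanism F := 0 if D >= 1 else 1 is discarded; F is fixed at -1.
L is not downstream of the intervention, so its value is determined by the original equations.
L = 2·M - 1  [with M=6]  = 11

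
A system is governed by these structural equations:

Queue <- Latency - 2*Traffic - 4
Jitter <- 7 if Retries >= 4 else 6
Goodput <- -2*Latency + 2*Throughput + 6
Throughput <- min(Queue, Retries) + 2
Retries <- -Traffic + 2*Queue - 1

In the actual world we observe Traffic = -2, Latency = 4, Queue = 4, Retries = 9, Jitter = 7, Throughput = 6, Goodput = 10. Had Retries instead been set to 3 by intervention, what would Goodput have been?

The intervention breaks the incoming arrows to Retries: Retries <- -Traffic + 2*Queue - 1 no longer applies, and Retries = 3.
Queue = Latency - 2*Traffic - 4  [with Latency=4, Traffic=-2]  = 4
Throughput = min(Queue, Retries) + 2  [with Queue=4, Retries=3]  = 5
Goodput = -2*Latency + 2*Throughput + 6  [with Latency=4, Throughput=5]  = 8

8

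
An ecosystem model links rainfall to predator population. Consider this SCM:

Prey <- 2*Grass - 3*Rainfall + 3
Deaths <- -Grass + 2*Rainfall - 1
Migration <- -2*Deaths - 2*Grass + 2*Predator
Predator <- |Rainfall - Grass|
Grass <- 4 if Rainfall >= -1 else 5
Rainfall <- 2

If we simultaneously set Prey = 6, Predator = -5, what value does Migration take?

-16

Setting Prey = 6, Predator = -5 by intervention discards those variables' equations.
Grass = 4 if Rainfall >= -1 else 5  [with Rainfall=2]  = 4
Deaths = -Grass + 2*Rainfall - 1  [with Grass=4, Rainfall=2]  = -1
Migration = -2*Deaths - 2*Grass + 2*Predator  [with Deaths=-1, Grass=4, Predator=-5]  = -16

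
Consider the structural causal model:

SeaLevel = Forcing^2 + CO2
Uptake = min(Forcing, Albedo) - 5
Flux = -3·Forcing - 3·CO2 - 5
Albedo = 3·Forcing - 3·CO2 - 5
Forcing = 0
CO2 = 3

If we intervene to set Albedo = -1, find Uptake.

The intervention breaks the incoming arrows to Albedo: Albedo = 3·Forcing - 3·CO2 - 5 no longer applies, and Albedo = -1.
Uptake = min(Forcing, Albedo) - 5  [with Forcing=0, Albedo=-1]  = -6

-6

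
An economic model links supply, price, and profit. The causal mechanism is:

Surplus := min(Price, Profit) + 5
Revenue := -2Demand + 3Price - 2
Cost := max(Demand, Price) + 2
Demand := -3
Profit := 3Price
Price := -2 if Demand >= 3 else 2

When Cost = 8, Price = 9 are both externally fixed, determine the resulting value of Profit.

Setting Cost = 8, Price = 9 by intervention discards those variables' equations.
Profit = 3Price  [with Price=9]  = 27

27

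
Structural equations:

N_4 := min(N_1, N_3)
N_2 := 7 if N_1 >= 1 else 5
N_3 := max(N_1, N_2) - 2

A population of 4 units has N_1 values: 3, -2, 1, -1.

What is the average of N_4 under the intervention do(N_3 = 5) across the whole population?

Every unit gets N_3=5 under the intervention. N_4 values become 3, -2, 1, -1; E[N_4|do(N_3=5)] = 0.25.

0.25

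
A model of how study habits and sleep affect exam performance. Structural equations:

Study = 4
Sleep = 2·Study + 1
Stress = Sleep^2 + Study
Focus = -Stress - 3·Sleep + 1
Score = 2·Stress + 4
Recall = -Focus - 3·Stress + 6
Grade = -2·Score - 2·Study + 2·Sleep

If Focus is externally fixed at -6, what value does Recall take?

Under do(Focus=-6), the mechanism Focus = -Stress - 3·Sleep + 1 is discarded; Focus is fixed at -6.
Sleep = 2·Study + 1  [with Study=4]  = 9
Stress = Sleep^2 + Study  [with Sleep=9, Study=4]  = 85
Recall = -Focus - 3·Stress + 6  [with Focus=-6, Stress=85]  = -243

-243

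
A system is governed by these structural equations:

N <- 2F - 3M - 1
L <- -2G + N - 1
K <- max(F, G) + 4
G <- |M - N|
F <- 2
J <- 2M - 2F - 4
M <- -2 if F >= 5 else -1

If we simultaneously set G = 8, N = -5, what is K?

12

The joint intervention fixes G = 8, N = -5, removing each variable's own equation.
K = max(F, G) + 4  [with F=2, G=8]  = 12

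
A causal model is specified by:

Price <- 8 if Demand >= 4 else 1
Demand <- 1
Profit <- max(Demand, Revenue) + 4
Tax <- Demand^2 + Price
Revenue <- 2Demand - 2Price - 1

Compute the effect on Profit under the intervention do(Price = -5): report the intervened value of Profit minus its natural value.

10

do(Price=-5) replaces the equation Price <- 8 if Demand >= 4 else 1 with the constant Price = -5.
Revenue = 2Demand - 2Price - 1  [with Demand=1, Price=-5]  = 11
Profit = max(Demand, Revenue) + 4  [with Demand=1, Revenue=11]  = 15
Without intervention: Price = 8 if Demand >= 4 else 1  [with Demand=1]  = 1; Revenue = 2Demand - 2Price - 1  [with Demand=1, Price=1]  = -1; Profit = max(Demand, Revenue) + 4  [with Demand=1, Revenue=-1]  = 5.
Change = 15 − 5 = 10.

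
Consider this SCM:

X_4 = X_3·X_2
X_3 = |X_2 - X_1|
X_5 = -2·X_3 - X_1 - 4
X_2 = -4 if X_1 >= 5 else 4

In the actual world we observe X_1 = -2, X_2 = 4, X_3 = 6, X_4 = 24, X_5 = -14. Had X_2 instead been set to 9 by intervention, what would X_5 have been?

do(X_2=9) replaces the equation X_2 = -4 if X_1 >= 5 else 4 with the constant X_2 = 9.
X_3 = |X_2 - X_1|  [with X_2=9, X_1=-2]  = 11
X_5 = -2·X_3 - X_1 - 4  [with X_3=11, X_1=-2]  = -24

-24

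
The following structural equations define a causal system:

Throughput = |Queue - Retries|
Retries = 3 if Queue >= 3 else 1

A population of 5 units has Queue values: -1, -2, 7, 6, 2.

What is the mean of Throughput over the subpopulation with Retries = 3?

3.5

E[Throughput|Retries=3] averages over only the 2 units with Retries=3 (Queue = 7, 6): Throughput = 4, 3, mean 3.5.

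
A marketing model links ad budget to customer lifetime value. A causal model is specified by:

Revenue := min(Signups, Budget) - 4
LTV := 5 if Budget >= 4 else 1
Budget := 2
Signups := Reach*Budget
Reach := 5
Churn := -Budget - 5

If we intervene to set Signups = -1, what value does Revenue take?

do(Signups=-1) replaces the equation Signups := Reach*Budget with the constant Signups = -1.
Revenue = min(Signups, Budget) - 4  [with Signups=-1, Budget=2]  = -5

-5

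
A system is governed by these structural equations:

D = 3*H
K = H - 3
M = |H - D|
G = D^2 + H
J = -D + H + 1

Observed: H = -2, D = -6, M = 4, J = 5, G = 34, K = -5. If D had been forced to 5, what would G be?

23

do(D=5) replaces the equation D = 3*H with the constant D = 5.
G = D^2 + H  [with D=5, H=-2]  = 23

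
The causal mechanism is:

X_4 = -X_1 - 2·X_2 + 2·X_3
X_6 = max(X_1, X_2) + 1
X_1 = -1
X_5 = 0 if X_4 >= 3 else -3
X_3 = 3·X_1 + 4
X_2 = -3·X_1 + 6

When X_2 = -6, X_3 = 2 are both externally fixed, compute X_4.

17

Setting X_2 = -6, X_3 = 2 by intervention discards those variables' equations.
X_4 = -X_1 - 2·X_2 + 2·X_3  [with X_1=-1, X_2=-6, X_3=2]  = 17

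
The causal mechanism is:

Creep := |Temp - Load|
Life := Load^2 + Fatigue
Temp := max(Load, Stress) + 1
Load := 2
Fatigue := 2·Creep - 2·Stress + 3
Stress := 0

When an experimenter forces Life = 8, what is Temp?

3

do(Life=8) replaces the equation Life := Load^2 + Fatigue with the constant Life = 8.
Temp is not downstream of the intervention, so its value is determined by the original equations.
Temp = max(Load, Stress) + 1  [with Load=2, Stress=0]  = 3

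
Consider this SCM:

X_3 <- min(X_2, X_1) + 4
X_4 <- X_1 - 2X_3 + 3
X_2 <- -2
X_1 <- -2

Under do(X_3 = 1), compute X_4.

The intervention breaks the incoming arrows to X_3: X_3 <- min(X_2, X_1) + 4 no longer applies, and X_3 = 1.
X_4 = X_1 - 2X_3 + 3  [with X_1=-2, X_3=1]  = -1

-1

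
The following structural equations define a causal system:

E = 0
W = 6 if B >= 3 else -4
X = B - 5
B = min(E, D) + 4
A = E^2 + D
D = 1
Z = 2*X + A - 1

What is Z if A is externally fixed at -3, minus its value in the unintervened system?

-4

Intervening sets A = -3 and removes its equation (A = E^2 + D).
B = min(E, D) + 4  [with E=0, D=1]  = 4
X = B - 5  [with B=4]  = -1
Z = 2*X + A - 1  [with X=-1, A=-3]  = -6
Without intervention: B = min(E, D) + 4  [with E=0, D=1]  = 4; X = B - 5  [with B=4]  = -1; A = E^2 + D  [with E=0, D=1]  = 1; Z = 2*X + A - 1  [with X=-1, A=1]  = -2.
Change = -6 − (-2) = -4.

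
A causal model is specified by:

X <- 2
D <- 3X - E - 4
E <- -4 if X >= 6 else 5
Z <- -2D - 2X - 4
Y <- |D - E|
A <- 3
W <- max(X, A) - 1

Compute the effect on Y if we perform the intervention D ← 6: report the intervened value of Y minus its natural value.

-7

Under do(D=6), the mechanism D <- 3X - E - 4 is discarded; D is fixed at 6.
E = -4 if X >= 6 else 5  [with X=2]  = 5
Y = |D - E|  [with D=6, E=5]  = 1
Without intervention: E = -4 if X >= 6 else 5  [with X=2]  = 5; D = 3X - E - 4  [with X=2, E=5]  = -3; Y = |D - E|  [with D=-3, E=5]  = 8.
Change = 1 − 8 = -7.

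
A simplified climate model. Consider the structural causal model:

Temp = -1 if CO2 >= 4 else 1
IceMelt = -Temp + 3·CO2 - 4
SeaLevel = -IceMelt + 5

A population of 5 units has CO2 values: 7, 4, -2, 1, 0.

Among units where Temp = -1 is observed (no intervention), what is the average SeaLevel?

-8.5

Observing Temp=-1 restricts to units where Temp's equation naturally yields -1: CO2 ∈ {7, 4}. In that subpopulation SeaLevel = -13, -4, mean -8.5.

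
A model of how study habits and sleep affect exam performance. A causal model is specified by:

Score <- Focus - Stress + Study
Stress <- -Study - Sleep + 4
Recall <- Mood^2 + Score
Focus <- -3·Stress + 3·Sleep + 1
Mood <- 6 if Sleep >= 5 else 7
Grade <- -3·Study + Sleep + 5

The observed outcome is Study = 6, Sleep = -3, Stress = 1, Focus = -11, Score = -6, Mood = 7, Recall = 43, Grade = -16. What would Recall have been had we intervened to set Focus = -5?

49

The intervention breaks the incoming arrows to Focus: Focus <- -3·Stress + 3·Sleep + 1 no longer applies, and Focus = -5.
Stress = -Study - Sleep + 4  [with Study=6, Sleep=-3]  = 1
Score = Focus - Stress + Study  [with Focus=-5, Stress=1, Study=6]  = 0
Mood = 6 if Sleep >= 5 else 7  [with Sleep=-3]  = 7
Recall = Mood^2 + Score  [with Mood=7, Score=0]  = 49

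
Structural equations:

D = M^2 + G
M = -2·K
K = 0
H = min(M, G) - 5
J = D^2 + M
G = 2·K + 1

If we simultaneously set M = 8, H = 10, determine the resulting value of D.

Setting M = 8, H = 10 by intervention discards those variables' equations.
G = 2·K + 1  [with K=0]  = 1
D = M^2 + G  [with M=8, G=1]  = 65

65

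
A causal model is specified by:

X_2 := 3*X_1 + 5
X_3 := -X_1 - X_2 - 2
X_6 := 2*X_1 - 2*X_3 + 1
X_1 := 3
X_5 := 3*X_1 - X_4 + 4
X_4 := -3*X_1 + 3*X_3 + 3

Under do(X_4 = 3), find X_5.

Intervening sets X_4 = 3 and removes its equation (X_4 := -3*X_1 + 3*X_3 + 3).
X_5 = 3*X_1 - X_4 + 4  [with X_1=3, X_4=3]  = 10

10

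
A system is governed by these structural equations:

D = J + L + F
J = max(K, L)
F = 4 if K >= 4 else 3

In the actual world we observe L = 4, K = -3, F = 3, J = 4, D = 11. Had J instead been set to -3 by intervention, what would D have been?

4

Intervening sets J = -3 and removes its equation (J = max(K, L)).
F = 4 if K >= 4 else 3  [with K=-3]  = 3
D = J + L + F  [with J=-3, L=4, F=3]  = 4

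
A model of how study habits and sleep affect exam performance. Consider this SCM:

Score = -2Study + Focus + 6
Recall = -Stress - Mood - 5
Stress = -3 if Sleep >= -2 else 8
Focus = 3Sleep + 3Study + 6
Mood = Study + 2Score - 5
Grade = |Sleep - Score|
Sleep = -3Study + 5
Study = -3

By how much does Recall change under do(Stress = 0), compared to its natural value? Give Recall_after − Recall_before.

-3

The intervention breaks the incoming arrows to Stress: Stress = -3 if Sleep >= -2 else 8 no longer applies, and Stress = 0.
Sleep = -3Study + 5  [with Study=-3]  = 14
Focus = 3Sleep + 3Study + 6  [with Sleep=14, Study=-3]  = 39
Score = -2Study + Focus + 6  [with Study=-3, Focus=39]  = 51
Mood = Study + 2Score - 5  [with Study=-3, Score=51]  = 94
Recall = -Stress - Mood - 5  [with Stress=0, Mood=94]  = -99
Without intervention: Sleep = -3Study + 5  [with Study=-3]  = 14; Stress = -3 if Sleep >= -2 else 8  [with Sleep=14]  = -3; Focus = 3Sleep + 3Study + 6  [with Sleep=14, Study=-3]  = 39; Score = -2Study + Focus + 6  [with Study=-3, Focus=39]  = 51; Mood = Study + 2Score - 5  [with Study=-3, Score=51]  = 94; Recall = -Stress - Mood - 5  [with Stress=-3, Mood=94]  = -96.
Change = -99 − (-96) = -3.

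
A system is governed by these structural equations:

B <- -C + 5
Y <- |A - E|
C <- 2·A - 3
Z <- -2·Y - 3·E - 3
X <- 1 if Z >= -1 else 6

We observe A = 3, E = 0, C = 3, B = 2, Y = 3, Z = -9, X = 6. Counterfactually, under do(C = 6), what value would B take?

-1

The intervention breaks the incoming arrows to C: C <- 2·A - 3 no longer applies, and C = 6.
B = -C + 5  [with C=6]  = -1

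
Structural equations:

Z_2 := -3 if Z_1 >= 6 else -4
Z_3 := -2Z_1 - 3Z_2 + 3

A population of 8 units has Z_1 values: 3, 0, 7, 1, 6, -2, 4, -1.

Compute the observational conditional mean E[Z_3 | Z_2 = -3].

Conditioning on Z_2=-3 selects the 2 unit(s) with Z_1 ∈ {7, 6}. Their Z_3 values: -2, 0. Mean = -1.

-1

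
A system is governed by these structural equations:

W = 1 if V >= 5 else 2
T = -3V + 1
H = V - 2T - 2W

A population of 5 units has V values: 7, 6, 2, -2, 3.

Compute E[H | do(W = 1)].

18.4

Every unit gets W=1 under the intervention. H values become 45, 38, 10, -18, 17; E[H|do(W=1)] = 18.4.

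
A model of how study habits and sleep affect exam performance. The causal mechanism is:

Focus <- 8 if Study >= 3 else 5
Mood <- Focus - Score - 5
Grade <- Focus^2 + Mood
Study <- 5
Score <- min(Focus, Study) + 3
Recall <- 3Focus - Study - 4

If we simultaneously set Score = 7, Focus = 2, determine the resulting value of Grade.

-6

Setting Score = 7, Focus = 2 by intervention discards those variables' equations.
Mood = Focus - Score - 5  [with Focus=2, Score=7]  = -10
Grade = Focus^2 + Mood  [with Focus=2, Mood=-10]  = -6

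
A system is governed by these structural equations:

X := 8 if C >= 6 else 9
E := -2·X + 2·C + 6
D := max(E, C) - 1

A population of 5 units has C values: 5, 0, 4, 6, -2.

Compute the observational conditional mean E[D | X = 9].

E[D|X=9] averages over only the 4 units with X=9 (C = 5, 0, 4, -2): D = 4, -1, 3, -3, mean 0.75.

0.75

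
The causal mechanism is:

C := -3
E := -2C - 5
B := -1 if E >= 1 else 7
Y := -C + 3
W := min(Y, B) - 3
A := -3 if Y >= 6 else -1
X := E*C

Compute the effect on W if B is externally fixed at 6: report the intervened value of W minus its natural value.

do(B=6) replaces the equation B := -1 if E >= 1 else 7 with the constant B = 6.
Y = -C + 3  [with C=-3]  = 6
W = min(Y, B) - 3  [with Y=6, B=6]  = 3
Without intervention: E = -2C - 5  [with C=-3]  = 1; B = -1 if E >= 1 else 7  [with E=1]  = -1; Y = -C + 3  [with C=-3]  = 6; W = min(Y, B) - 3  [with Y=6, B=-1]  = -4.
Change = 3 − (-4) = 7.

7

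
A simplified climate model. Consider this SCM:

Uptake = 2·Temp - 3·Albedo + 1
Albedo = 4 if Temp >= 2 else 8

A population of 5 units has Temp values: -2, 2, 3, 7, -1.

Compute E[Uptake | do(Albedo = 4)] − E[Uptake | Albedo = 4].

-4.4

do(Albedo=4) breaks Albedo's dependence on Temp. With Albedo=4 fixed, Uptake across the units is -15, -7, -5, 3, -13, mean -7.4.
Observing Albedo=4 restricts to units where Albedo's equation naturally yields 4: Temp ∈ {2, 3, 7}. In that subpopulation Uptake = -7, -5, 3, mean -3.
Difference = -7.4 − (-3) = -4.4.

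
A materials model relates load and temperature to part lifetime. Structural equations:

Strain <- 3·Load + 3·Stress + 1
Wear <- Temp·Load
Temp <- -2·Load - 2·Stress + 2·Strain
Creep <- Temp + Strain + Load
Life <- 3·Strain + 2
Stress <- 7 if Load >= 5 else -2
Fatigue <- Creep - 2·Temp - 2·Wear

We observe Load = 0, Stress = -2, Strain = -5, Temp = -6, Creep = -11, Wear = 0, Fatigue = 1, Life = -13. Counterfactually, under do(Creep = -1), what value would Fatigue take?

11

Under do(Creep=-1), the mechanism Creep <- Temp + Strain + Load is discarded; Creep is fixed at -1.
Stress = 7 if Load >= 5 else -2  [with Load=0]  = -2
Strain = 3·Load + 3·Stress + 1  [with Load=0, Stress=-2]  = -5
Temp = -2·Load - 2·Stress + 2·Strain  [with Load=0, Stress=-2, Strain=-5]  = -6
Wear = Temp·Load  [with Temp=-6, Load=0]  = 0
Fatigue = Creep - 2·Temp - 2·Wear  [with Creep=-1, Temp=-6, Wear=0]  = 11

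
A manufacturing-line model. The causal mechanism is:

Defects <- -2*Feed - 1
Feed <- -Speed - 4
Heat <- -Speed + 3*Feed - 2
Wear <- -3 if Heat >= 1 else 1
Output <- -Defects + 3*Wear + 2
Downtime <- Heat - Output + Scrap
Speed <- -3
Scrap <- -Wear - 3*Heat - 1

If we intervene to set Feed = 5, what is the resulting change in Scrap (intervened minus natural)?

-50

Under do(Feed=5), the mechanism Feed <- -Speed - 4 is discarded; Feed is fixed at 5.
Heat = -Speed + 3*Feed - 2  [with Speed=-3, Feed=5]  = 16
Wear = -3 if Heat >= 1 else 1  [with Heat=16]  = -3
Scrap = -Wear - 3*Heat - 1  [with Wear=-3, Heat=16]  = -46
Without intervention: Feed = -Speed - 4  [with Speed=-3]  = -1; Heat = -Speed + 3*Feed - 2  [with Speed=-3, Feed=-1]  = -2; Wear = -3 if Heat >= 1 else 1  [with Heat=-2]  = 1; Scrap = -Wear - 3*Heat - 1  [with Wear=1, Heat=-2]  = 4.
Change = -46 − 4 = -50.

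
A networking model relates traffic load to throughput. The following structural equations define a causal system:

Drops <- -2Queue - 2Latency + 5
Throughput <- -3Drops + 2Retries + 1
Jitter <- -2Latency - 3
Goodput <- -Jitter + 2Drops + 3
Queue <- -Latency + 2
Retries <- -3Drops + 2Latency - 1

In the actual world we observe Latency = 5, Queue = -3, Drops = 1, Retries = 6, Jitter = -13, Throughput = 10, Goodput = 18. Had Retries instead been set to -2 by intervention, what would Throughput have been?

-6

Under do(Retries=-2), the mechanism Retries <- -3Drops + 2Latency - 1 is discarded; Retries is fixed at -2.
Queue = -Latency + 2  [with Latency=5]  = -3
Drops = -2Queue - 2Latency + 5  [with Queue=-3, Latency=5]  = 1
Throughput = -3Drops + 2Retries + 1  [with Drops=1, Retries=-2]  = -6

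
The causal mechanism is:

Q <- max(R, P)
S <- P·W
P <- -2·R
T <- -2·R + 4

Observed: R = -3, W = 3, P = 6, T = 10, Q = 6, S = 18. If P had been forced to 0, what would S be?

The intervention breaks the incoming arrows to P: P <- -2·R no longer applies, and P = 0.
S = P·W  [with P=0, W=3]  = 0

0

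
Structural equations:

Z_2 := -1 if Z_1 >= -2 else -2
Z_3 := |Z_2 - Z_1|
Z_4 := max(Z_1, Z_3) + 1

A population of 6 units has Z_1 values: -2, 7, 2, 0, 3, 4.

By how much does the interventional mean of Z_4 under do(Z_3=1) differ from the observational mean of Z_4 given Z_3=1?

Every unit gets Z_3=1 under the intervention. Z_4 values become 2, 8, 3, 2, 4, 5; E[Z_4|do(Z_3=1)] = 4.
Conditioning on Z_3=1 selects the 2 unit(s) with Z_1 ∈ {-2, 0}. Their Z_4 values: 2, 2. Mean = 2.
Difference = 4 − 2 = 2.

2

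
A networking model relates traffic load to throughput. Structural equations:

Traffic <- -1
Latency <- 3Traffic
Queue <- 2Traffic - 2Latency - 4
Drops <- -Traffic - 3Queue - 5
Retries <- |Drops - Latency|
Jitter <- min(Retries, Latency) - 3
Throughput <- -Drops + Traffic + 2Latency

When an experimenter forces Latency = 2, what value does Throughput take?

Under do(Latency=2), the mechanism Latency <- 3Traffic is discarded; Latency is fixed at 2.
Queue = 2Traffic - 2Latency - 4  [with Traffic=-1, Latency=2]  = -10
Drops = -Traffic - 3Queue - 5  [with Traffic=-1, Queue=-10]  = 26
Throughput = -Drops + Traffic + 2Latency  [with Drops=26, Traffic=-1, Latency=2]  = -23

-23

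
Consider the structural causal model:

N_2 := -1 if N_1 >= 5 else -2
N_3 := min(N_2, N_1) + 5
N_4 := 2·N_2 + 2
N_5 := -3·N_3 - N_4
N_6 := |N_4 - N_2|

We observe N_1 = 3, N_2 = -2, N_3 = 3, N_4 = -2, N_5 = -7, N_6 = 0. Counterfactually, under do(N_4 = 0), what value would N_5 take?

-9

Intervening sets N_4 = 0 and removes its equation (N_4 := 2·N_2 + 2).
N_2 = -1 if N_1 >= 5 else -2  [with N_1=3]  = -2
N_3 = min(N_2, N_1) + 5  [with N_2=-2, N_1=3]  = 3
N_5 = -3·N_3 - N_4  [with N_3=3, N_4=0]  = -9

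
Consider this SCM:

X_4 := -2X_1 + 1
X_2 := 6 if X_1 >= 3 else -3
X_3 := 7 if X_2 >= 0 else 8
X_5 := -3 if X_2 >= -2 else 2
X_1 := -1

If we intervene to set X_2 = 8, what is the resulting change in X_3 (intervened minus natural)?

-1

The intervention breaks the incoming arrows to X_2: X_2 := 6 if X_1 >= 3 else -3 no longer applies, and X_2 = 8.
X_3 = 7 if X_2 >= 0 else 8  [with X_2=8]  = 7
Without intervention: X_2 = 6 if X_1 >= 3 else -3  [with X_1=-1]  = -3; X_3 = 7 if X_2 >= 0 else 8  [with X_2=-3]  = 8.
Change = 7 − 8 = -1.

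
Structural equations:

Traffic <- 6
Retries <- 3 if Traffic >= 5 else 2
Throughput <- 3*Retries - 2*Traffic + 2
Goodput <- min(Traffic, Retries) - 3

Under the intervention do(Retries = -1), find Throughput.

-13

The intervention breaks the incoming arrows to Retries: Retries <- 3 if Traffic >= 5 else 2 no longer applies, and Retries = -1.
Throughput = 3*Retries - 2*Traffic + 2  [with Retries=-1, Traffic=6]  = -13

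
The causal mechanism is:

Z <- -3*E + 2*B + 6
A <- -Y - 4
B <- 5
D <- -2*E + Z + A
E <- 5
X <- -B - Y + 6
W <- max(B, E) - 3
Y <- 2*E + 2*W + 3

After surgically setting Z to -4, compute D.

-35

Intervening sets Z = -4 and removes its equation (Z <- -3*E + 2*B + 6).
W = max(B, E) - 3  [with B=5, E=5]  = 2
Y = 2*E + 2*W + 3  [with E=5, W=2]  = 17
A = -Y - 4  [with Y=17]  = -21
D = -2*E + Z + A  [with E=5, Z=-4, A=-21]  = -35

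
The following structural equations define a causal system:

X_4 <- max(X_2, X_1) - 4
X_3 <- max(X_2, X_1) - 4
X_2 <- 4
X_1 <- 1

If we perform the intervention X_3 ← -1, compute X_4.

The intervention breaks the incoming arrows to X_3: X_3 <- max(X_2, X_1) - 4 no longer applies, and X_3 = -1.
X_4 is not downstream of the intervention, so its value is determined by the original equations.
X_4 = max(X_2, X_1) - 4  [with X_2=4, X_1=1]  = 0

0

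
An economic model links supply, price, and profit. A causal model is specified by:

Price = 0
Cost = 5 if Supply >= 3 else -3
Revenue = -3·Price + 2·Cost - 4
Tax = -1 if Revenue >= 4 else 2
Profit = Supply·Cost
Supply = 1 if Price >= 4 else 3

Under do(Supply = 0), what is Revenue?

Under do(Supply=0), the mechanism Supply = 1 if Price >= 4 else 3 is discarded; Supply is fixed at 0.
Cost = 5 if Supply >= 3 else -3  [with Supply=0]  = -3
Revenue = -3·Price + 2·Cost - 4  [with Price=0, Cost=-3]  = -10

-10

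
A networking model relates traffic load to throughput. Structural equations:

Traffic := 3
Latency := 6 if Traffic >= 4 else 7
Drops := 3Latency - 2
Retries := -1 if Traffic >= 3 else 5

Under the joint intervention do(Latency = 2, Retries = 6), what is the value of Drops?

The joint intervention fixes Latency = 2, Retries = 6, removing each variable's own equation.
Drops = 3Latency - 2  [with Latency=2]  = 4

4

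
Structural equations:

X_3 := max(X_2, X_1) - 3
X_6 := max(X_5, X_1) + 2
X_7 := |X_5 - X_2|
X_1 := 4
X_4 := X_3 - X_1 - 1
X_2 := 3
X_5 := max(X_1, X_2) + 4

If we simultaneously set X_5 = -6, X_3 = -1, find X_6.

6

The joint intervention fixes X_5 = -6, X_3 = -1, removing each variable's own equation.
X_6 = max(X_5, X_1) + 2  [with X_5=-6, X_1=4]  = 6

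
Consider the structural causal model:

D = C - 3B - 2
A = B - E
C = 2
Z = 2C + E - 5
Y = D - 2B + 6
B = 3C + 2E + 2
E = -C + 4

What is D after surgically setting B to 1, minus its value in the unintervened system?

33

do(B=1) replaces the equation B = 3C + 2E + 2 with the constant B = 1.
D = C - 3B - 2  [with C=2, B=1]  = -3
Without intervention: E = -C + 4  [with C=2]  = 2; B = 3C + 2E + 2  [with C=2, E=2]  = 12; D = C - 3B - 2  [with C=2, B=12]  = -36.
Change = -3 − (-36) = 33.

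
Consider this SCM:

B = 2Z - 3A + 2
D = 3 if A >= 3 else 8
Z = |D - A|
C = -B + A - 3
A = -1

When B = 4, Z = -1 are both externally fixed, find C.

The joint intervention fixes B = 4, Z = -1, removing each variable's own equation.
C = -B + A - 3  [with B=4, A=-1]  = -8

-8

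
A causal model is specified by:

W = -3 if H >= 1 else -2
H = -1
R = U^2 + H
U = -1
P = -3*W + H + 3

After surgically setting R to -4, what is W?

The intervention breaks the incoming arrows to R: R = U^2 + H no longer applies, and R = -4.
W is not downstream of the intervention, so its value is determined by the original equations.
W = -3 if H >= 1 else -2  [with H=-1]  = -2

-2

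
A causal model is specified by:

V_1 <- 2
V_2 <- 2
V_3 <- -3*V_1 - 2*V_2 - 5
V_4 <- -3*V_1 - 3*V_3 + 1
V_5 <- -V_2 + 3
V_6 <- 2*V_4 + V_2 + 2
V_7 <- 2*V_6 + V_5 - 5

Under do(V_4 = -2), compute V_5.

Intervening sets V_4 = -2 and removes its equation (V_4 <- -3*V_1 - 3*V_3 + 1).
No directed path runs from V_4 to V_5, so V_5 keeps its natural value.
V_5 = -V_2 + 3  [with V_2=2]  = 1

1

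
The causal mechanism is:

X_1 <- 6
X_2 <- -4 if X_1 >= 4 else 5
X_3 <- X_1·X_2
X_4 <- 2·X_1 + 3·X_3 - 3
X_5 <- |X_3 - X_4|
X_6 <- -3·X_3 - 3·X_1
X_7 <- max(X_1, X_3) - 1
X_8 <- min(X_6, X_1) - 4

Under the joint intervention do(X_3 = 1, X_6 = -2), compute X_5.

11

The joint intervention fixes X_3 = 1, X_6 = -2, removing each variable's own equation.
X_4 = 2·X_1 + 3·X_3 - 3  [with X_1=6, X_3=1]  = 12
X_5 = |X_3 - X_4|  [with X_3=1, X_4=12]  = 11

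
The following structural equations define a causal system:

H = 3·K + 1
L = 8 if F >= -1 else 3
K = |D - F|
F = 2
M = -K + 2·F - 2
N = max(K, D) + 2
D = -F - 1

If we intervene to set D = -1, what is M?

-1

do(D=-1) replaces the equation D = -F - 1 with the constant D = -1.
K = |D - F|  [with D=-1, F=2]  = 3
M = -K + 2·F - 2  [with K=3, F=2]  = -1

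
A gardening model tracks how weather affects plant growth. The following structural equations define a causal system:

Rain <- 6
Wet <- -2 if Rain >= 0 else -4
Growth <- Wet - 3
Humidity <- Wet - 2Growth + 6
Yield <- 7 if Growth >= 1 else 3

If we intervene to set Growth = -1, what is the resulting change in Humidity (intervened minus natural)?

-8

The intervention breaks the incoming arrows to Growth: Growth <- Wet - 3 no longer applies, and Growth = -1.
Wet = -2 if Rain >= 0 else -4  [with Rain=6]  = -2
Humidity = Wet - 2Growth + 6  [with Wet=-2, Growth=-1]  = 6
Without intervention: Wet = -2 if Rain >= 0 else -4  [with Rain=6]  = -2; Growth = Wet - 3  [with Wet=-2]  = -5; Humidity = Wet - 2Growth + 6  [with Wet=-2, Growth=-5]  = 14.
Change = 6 − 14 = -8.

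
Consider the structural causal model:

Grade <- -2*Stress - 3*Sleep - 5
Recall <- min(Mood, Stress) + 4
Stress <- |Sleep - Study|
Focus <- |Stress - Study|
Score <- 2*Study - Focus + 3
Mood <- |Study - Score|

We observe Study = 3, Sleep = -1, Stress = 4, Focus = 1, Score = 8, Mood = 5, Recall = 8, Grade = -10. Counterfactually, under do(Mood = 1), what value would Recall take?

5

Intervening sets Mood = 1 and removes its equation (Mood <- |Study - Score|).
Stress = |Sleep - Study|  [with Sleep=-1, Study=3]  = 4
Recall = min(Mood, Stress) + 4  [with Mood=1, Stress=4]  = 5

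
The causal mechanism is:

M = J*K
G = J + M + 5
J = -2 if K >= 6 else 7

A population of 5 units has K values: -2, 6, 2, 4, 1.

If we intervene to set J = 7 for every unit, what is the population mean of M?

The intervention sets J=7 in all 5 units regardless of K. Recomputing M per unit gives -14, 42, 14, 28, 7; average 15.4.

15.4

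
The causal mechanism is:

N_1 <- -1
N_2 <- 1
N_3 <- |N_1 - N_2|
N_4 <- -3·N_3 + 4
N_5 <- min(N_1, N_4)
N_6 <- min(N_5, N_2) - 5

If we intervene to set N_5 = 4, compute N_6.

-4

The intervention breaks the incoming arrows to N_5: N_5 <- min(N_1, N_4) no longer applies, and N_5 = 4.
N_6 = min(N_5, N_2) - 5  [with N_5=4, N_2=1]  = -4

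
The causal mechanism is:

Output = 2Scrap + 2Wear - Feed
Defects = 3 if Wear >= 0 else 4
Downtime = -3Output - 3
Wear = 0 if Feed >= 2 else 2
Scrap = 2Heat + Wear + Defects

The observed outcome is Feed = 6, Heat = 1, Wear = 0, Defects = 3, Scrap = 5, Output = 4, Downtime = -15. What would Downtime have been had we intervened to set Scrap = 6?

Under do(Scrap=6), the mechanism Scrap = 2Heat + Wear + Defects is discarded; Scrap is fixed at 6.
Wear = 0 if Feed >= 2 else 2  [with Feed=6]  = 0
Output = 2Scrap + 2Wear - Feed  [with Scrap=6, Wear=0, Feed=6]  = 6
Downtime = -3Output - 3  [with Output=6]  = -21

-21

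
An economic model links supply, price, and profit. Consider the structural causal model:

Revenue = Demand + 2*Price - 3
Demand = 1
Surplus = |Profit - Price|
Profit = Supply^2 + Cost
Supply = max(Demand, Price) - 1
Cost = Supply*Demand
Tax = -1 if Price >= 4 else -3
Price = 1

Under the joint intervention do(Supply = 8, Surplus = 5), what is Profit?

72

Under do(Supply = 8, Surplus = 5), each intervened variable's structural equation is replaced by its fixed value.
Cost = Supply*Demand  [with Supply=8, Demand=1]  = 8
Profit = Supply^2 + Cost  [with Supply=8, Cost=8]  = 72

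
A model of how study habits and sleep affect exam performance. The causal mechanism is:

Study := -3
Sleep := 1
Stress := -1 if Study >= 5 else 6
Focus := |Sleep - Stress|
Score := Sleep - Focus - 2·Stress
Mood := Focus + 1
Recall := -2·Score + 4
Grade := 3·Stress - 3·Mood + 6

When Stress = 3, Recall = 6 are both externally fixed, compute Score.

-7

Setting Stress = 3, Recall = 6 by intervention discards those variables' equations.
Focus = |Sleep - Stress|  [with Sleep=1, Stress=3]  = 2
Score = Sleep - Focus - 2·Stress  [with Sleep=1, Focus=2, Stress=3]  = -7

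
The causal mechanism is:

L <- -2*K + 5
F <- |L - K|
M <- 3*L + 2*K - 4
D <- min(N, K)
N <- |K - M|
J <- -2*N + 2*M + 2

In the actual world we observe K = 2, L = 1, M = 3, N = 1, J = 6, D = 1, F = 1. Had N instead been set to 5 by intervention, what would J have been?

Intervening sets N = 5 and removes its equation (N <- |K - M|).
L = -2*K + 5  [with K=2]  = 1
M = 3*L + 2*K - 4  [with L=1, K=2]  = 3
J = -2*N + 2*M + 2  [with N=5, M=3]  = -2

-2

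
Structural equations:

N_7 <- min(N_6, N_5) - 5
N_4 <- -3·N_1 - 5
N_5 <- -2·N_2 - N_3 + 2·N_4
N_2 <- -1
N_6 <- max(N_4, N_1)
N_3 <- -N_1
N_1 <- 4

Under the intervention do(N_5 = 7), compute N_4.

The intervention breaks the incoming arrows to N_5: N_5 <- -2·N_2 - N_3 + 2·N_4 no longer applies, and N_5 = 7.
Since N_4 is not a descendant of the intervened variable, it is unaffected.
N_4 = -3·N_1 - 5  [with N_1=4]  = -17

-17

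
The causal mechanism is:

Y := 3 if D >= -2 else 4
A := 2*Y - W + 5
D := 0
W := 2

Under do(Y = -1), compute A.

The intervention breaks the incoming arrows to Y: Y := 3 if D >= -2 else 4 no longer applies, and Y = -1.
A = 2*Y - W + 5  [with Y=-1, W=2]  = 1

1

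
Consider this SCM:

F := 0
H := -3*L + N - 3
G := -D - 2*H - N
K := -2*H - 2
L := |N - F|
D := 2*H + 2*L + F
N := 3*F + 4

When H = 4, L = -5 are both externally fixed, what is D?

-2

The joint intervention fixes H = 4, L = -5, removing each variable's own equation.
D = 2*H + 2*L + F  [with H=4, L=-5, F=0]  = -2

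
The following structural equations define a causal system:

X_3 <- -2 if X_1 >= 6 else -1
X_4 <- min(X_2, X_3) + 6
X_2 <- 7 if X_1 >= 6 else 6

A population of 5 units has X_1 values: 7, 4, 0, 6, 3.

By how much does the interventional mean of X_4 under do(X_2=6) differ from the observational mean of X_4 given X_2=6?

-0.4

The intervention sets X_2=6 in all 5 units regardless of X_1. Recomputing X_4 per unit gives 4, 5, 5, 4, 5; average 4.6.
Observing X_2=6 restricts to units where X_2's equation naturally yields 6: X_1 ∈ {4, 0, 3}. In that subpopulation X_4 = 5, 5, 5, mean 5.
Difference = 4.6 − 5 = -0.4.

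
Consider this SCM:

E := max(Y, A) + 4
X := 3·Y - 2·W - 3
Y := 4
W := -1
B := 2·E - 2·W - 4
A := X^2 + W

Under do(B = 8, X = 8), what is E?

67

Under do(B = 8, X = 8), each intervened variable's structural equation is replaced by its fixed value.
A = X^2 + W  [with X=8, W=-1]  = 63
E = max(Y, A) + 4  [with Y=4, A=63]  = 67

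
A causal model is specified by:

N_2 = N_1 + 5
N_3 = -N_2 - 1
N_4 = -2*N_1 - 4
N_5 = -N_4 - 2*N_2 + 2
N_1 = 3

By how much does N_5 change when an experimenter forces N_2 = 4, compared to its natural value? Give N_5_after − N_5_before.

do(N_2=4) replaces the equation N_2 = N_1 + 5 with the constant N_2 = 4.
N_4 = -2*N_1 - 4  [with N_1=3]  = -10
N_5 = -N_4 - 2*N_2 + 2  [with N_4=-10, N_2=4]  = 4
Without intervention: N_2 = N_1 + 5  [with N_1=3]  = 8; N_4 = -2*N_1 - 4  [with N_1=3]  = -10; N_5 = -N_4 - 2*N_2 + 2  [with N_4=-10, N_2=8]  = -4.
Change = 4 − (-4) = 8.

8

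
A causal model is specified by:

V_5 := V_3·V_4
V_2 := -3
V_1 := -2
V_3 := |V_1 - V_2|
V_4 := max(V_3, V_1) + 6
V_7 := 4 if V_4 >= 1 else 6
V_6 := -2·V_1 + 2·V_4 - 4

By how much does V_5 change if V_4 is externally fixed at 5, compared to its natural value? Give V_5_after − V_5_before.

-2

Intervening sets V_4 = 5 and removes its equation (V_4 := max(V_3, V_1) + 6).
V_3 = |V_1 - V_2|  [with V_1=-2, V_2=-3]  = 1
V_5 = V_3·V_4  [with V_3=1, V_4=5]  = 5
Without intervention: V_3 = |V_1 - V_2|  [with V_1=-2, V_2=-3]  = 1; V_4 = max(V_3, V_1) + 6  [with V_3=1, V_1=-2]  = 7; V_5 = V_3·V_4  [with V_3=1, V_4=7]  = 7.
Change = 5 − 7 = -2.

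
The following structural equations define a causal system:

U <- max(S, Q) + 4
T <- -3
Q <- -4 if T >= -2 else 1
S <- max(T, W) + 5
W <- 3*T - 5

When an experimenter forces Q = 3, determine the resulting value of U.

7

Intervening sets Q = 3 and removes its equation (Q <- -4 if T >= -2 else 1).
W = 3*T - 5  [with T=-3]  = -14
S = max(T, W) + 5  [with T=-3, W=-14]  = 2
U = max(S, Q) + 4  [with S=2, Q=3]  = 7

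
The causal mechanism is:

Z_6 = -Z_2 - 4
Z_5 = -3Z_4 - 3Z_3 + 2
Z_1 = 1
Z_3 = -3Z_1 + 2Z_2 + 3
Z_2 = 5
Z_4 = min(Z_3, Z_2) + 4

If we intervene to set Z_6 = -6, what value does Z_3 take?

do(Z_6=-6) replaces the equation Z_6 = -Z_2 - 4 with the constant Z_6 = -6.
Z_3 is not downstream of the intervention, so its value is determined by the original equations.
Z_3 = -3Z_1 + 2Z_2 + 3  [with Z_1=1, Z_2=5]  = 10

10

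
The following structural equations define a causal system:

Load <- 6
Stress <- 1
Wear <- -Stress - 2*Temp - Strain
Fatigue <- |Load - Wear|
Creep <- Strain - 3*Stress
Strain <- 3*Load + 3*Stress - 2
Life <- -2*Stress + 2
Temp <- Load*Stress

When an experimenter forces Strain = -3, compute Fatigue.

The intervention breaks the incoming arrows to Strain: Strain <- 3*Load + 3*Stress - 2 no longer applies, and Strain = -3.
Temp = Load*Stress  [with Load=6, Stress=1]  = 6
Wear = -Stress - 2*Temp - Strain  [with Stress=1, Temp=6, Strain=-3]  = -10
Fatigue = |Load - Wear|  [with Load=6, Wear=-10]  = 16

16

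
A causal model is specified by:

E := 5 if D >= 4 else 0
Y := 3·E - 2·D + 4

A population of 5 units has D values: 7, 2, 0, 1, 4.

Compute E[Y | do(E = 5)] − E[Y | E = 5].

Every unit gets E=5 under the intervention. Y values become 5, 15, 19, 17, 11; E[Y|do(E=5)] = 13.4.
E[Y|E=5] averages over only the 2 units with E=5 (D = 7, 4): Y = 5, 11, mean 8.
Difference = 13.4 − 8 = 5.4.

5.4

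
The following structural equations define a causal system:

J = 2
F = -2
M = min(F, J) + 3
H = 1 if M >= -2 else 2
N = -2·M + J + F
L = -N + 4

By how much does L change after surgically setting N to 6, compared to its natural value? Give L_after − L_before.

-8

The intervention breaks the incoming arrows to N: N = -2·M + J + F no longer applies, and N = 6.
L = -N + 4  [with N=6]  = -2
Without intervention: M = min(F, J) + 3  [with F=-2, J=2]  = 1; N = -2·M + J + F  [with M=1, J=2, F=-2]  = -2; L = -N + 4  [with N=-2]  = 6.
Change = -2 − 6 = -8.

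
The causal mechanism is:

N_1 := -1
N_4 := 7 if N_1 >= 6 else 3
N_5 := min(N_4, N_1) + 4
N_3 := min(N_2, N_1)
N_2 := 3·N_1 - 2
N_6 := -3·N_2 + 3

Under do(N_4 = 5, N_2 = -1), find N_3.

-1

Setting N_4 = 5, N_2 = -1 by intervention discards those variables' equations.
N_3 = min(N_2, N_1)  [with N_2=-1, N_1=-1]  = -1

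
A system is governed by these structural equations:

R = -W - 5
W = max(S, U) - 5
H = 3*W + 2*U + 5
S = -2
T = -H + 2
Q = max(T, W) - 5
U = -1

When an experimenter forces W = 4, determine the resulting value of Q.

The intervention breaks the incoming arrows to W: W = max(S, U) - 5 no longer applies, and W = 4.
H = 3*W + 2*U + 5  [with W=4, U=-1]  = 15
T = -H + 2  [with H=15]  = -13
Q = max(T, W) - 5  [with T=-13, W=4]  = -1

-1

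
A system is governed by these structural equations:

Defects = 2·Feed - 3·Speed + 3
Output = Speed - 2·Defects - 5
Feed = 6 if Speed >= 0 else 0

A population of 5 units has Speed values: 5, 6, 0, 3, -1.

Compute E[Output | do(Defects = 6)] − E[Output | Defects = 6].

1.6

Under do(Defects=6), Defects's equation is replaced by Defects=6 for every unit. Per-unit Output: -12, -11, -17, -14, -18. Mean = -14.4.
Conditioning on Defects=6 selects the 2 unit(s) with Speed ∈ {3, -1}. Their Output values: -14, -18. Mean = -16.
Difference = -14.4 − (-16) = 1.6.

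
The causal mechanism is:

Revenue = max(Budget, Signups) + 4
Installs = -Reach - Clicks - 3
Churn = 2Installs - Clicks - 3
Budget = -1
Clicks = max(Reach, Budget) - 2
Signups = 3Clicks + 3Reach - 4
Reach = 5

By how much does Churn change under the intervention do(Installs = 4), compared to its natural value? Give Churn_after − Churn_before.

30

Under do(Installs=4), the mechanism Installs = -Reach - Clicks - 3 is discarded; Installs is fixed at 4.
Clicks = max(Reach, Budget) - 2  [with Reach=5, Budget=-1]  = 3
Churn = 2Installs - Clicks - 3  [with Installs=4, Clicks=3]  = 2
Without intervention: Clicks = max(Reach, Budget) - 2  [with Reach=5, Budget=-1]  = 3; Installs = -Reach - Clicks - 3  [with Reach=5, Clicks=3]  = -11; Churn = 2Installs - Clicks - 3  [with Installs=-11, Clicks=3]  = -28.
Change = 2 − (-28) = 30.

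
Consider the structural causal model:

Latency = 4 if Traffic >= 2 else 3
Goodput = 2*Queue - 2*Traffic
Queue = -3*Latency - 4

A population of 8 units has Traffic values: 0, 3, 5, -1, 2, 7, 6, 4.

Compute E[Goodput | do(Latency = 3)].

-32.5

Every unit gets Latency=3 under the intervention. Goodput values become -26, -32, -36, -24, -30, -40, -38, -34; E[Goodput|do(Latency=3)] = -32.5.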